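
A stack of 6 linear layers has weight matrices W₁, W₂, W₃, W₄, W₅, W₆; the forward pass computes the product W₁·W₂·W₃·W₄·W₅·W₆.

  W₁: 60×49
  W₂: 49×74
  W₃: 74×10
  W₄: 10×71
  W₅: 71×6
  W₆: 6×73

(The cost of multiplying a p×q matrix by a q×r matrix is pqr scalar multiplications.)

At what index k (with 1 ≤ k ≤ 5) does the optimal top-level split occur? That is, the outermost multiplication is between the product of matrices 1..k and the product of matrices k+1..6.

5

Adjacent pairs: W₁W₂ = 60·49·74 = 217560; W₂W₃ = 49·74·10 = 36260; W₃W₄ = 74·10·71 = 52540; W₄W₅ = 10·71·6 = 4260; W₅W₆ = 71·6·73 = 31098.
Length 3: W₁..W₃: k=1: 0+36260+60·49·10=65660; k=2: 217560+0+60·74·10=261960 → min 65660 | W₂..W₄: k=2: 0+52540+49·74·71=309986; k=3: 36260+0+49·10·71=71050 → min 71050 | W₃..W₅: k=3: 0+4260+74·10·6=8700; k=4: 52540+0+74·71·6=84064 → min 8700 | W₄..W₆: k=4: 0+31098+10·71·73=82928; k=5: 4260+0+10·6·73=8640 → min 8640.
Length 4: W₁..W₄: k=1: 0+71050+60·49·71=279790; k=2: 217560+52540+60·74·71=585340; k=3: 65660+0+60·10·71=108260 → min 108260 | W₂..W₅: k=2: 0+8700+49·74·6=30456; k=3: 36260+4260+49·10·6=43460; k=4: 71050+0+49·71·6=91924 → min 30456 | W₃..W₆: k=3: 0+8640+74·10·73=62660; k=4: 52540+31098+74·71·73=467180; k=5: 8700+0+74·6·73=41112 → min 41112.
Length 5: W₁..W₅: k=1: 0+30456+60·49·6=48096; k=2: 217560+8700+60·74·6=252900; k=3: 65660+4260+60·10·6=73520; k=4: 108260+0+60·71·6=133820 → min 48096 | W₂..W₆: k=2: 0+41112+49·74·73=305810; k=3: 36260+8640+49·10·73=80670; k=4: 71050+31098+49·71·73=356115; k=5: 30456+0+49·6·73=51918 → min 51918.
Top-level splits: k=1: (W₁..W₁)·(W₂..W₆) → 0+51918+60·49·73 = 266538; k=2: (W₁..W₂)·(W₃..W₆) → 217560+41112+60·74·73 = 582792; k=3: (W₁..W₃)·(W₄..W₆) → 65660+8640+60·10·73 = 118100; k=4: (W₁..W₄)·(W₅..W₆) → 108260+31098+60·71·73 = 450338; k=5: (W₁..W₅)·(W₆..W₆) → 48096+0+60·6·73 = 74376.
Best split is after W₅, i.e. k = 5.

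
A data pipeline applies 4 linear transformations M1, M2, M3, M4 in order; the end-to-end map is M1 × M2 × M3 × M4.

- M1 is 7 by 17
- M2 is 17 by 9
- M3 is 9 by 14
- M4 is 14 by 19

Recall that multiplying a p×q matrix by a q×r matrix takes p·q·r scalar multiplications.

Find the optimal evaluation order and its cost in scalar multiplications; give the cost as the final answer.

3815

Adjacent pairs: M1M2 = 7·17·9 = 1071; M2M3 = 17·9·14 = 2142; M3M4 = 9·14·19 = 2394.
Length 3: M1..M3: k=1: 0+2142+7·17·14=3808; k=2: 1071+0+7·9·14=1953 → min 1953 | M2..M4: k=2: 0+2394+17·9·19=5301; k=3: 2142+0+17·14·19=6664 → min 5301.
Length 4: M1..M4: k=1: 0+5301+7·17·19=7562; k=2: 1071+2394+7·9·19=4662; k=3: 1953+0+7·14·19=3815 → min 3815.
Optimal parenthesization: (((M1 × M2) × M3) × M4) with cost 3815.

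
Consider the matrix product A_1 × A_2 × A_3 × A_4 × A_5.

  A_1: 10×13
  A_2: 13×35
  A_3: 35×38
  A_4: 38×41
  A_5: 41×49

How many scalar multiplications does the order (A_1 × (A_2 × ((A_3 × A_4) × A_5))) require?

(A_3 × A_4): 35×38 by 38×41 → 35×41, cost 35·38·41 = 54530
((A_3 × A_4) × A_5): 35×41 by 41×49 → 35×49, cost 35·41·49 = 70315; cumulative 124845
(A_2 × ((A_3 × A_4) × A_5)): 13×35 by 35×49 → 13×49, cost 13·35·49 = 22295; cumulative 147140
(A_1 × (A_2 × ((A_3 × A_4) × A_5))): 10×13 by 13×49 → 10×49, cost 10·13·49 = 6370; cumulative 153510
Total: 153510 scalar multiplications.

153510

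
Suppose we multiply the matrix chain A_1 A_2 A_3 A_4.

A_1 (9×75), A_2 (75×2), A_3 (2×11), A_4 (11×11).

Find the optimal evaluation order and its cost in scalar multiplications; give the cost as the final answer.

Adjacent pairs: A_1A_2 = 9·75·2 = 1350; A_2A_3 = 75·2·11 = 1650; A_3A_4 = 2·11·11 = 242.
Length 3: A_1..A_3: k=1: 0+1650+9·75·11=9075; k=2: 1350+0+9·2·11=1548 → min 1548 | A_2..A_4: k=2: 0+242+75·2·11=1892; k=3: 1650+0+75·11·11=10725 → min 1892.
Length 4: A_1..A_4: k=1: 0+1892+9·75·11=9317; k=2: 1350+242+9·2·11=1790; k=3: 1548+0+9·11·11=2637 → min 1790.
Optimal parenthesization: ((A_1 A_2) (A_3 A_4)) with cost 1790.

1790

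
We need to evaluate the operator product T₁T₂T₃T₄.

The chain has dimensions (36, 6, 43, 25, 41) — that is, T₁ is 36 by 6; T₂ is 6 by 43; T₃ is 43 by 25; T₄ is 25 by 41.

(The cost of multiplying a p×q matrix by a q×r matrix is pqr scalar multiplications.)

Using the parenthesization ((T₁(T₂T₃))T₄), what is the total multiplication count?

48750

(T₂T₃): 6×43 by 43×25 → 6×25, cost 6·43·25 = 6450
(T₁(T₂T₃)): 36×6 by 6×25 → 36×25, cost 36·6·25 = 5400; cumulative 11850
((T₁(T₂T₃))T₄): 36×25 by 25×41 → 36×41, cost 36·25·41 = 36900; cumulative 48750
Total: 48750 scalar multiplications.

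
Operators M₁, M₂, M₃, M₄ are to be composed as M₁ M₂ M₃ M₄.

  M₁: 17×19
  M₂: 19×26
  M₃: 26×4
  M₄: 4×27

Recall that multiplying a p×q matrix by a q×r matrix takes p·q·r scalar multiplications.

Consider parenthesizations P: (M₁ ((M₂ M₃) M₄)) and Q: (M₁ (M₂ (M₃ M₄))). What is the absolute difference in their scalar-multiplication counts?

Order P = (M₁ ((M₂ M₃) M₄)): (M₂ M₃): 19×26 by 26×4 → 19×4, cost 19·26·4 = 1976; ((M₂ M₃) M₄): 19×4 by 4×27 → 19×27, cost 19·4·27 = 2052; cumulative 4028; (M₁ ((M₂ M₃) M₄)): 17×19 by 19×27 → 17×27, cost 17·19·27 = 8721; cumulative 12749. Total 12749.
Order Q = (M₁ (M₂ (M₃ M₄))): (M₃ M₄): 26×4 by 4×27 → 26×27, cost 26·4·27 = 2808; (M₂ (M₃ M₄)): 19×26 by 26×27 → 19×27, cost 19·26·27 = 13338; cumulative 16146; (M₁ (M₂ (M₃ M₄))): 17×19 by 19×27 → 17×27, cost 17·19·27 = 8721; cumulative 24867. Total 24867.
Difference: |12749 − 24867| = 12118.

12118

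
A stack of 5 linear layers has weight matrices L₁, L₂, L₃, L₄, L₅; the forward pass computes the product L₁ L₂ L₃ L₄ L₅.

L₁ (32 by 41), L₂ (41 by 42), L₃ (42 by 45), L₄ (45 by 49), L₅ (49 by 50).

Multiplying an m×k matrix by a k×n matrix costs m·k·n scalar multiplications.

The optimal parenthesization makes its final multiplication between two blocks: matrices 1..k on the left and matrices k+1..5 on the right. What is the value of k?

4

Adjacent pairs: L₁L₂ = 32·41·42 = 55104; L₂L₃ = 41·42·45 = 77490; L₃L₄ = 42·45·49 = 92610; L₄L₅ = 45·49·50 = 110250.
Length 3: L₁..L₃: k=1: 0+77490+32·41·45=136530; k=2: 55104+0+32·42·45=115584 → min 115584 | L₂..L₄: k=2: 0+92610+41·42·49=176988; k=3: 77490+0+41·45·49=167895 → min 167895 | L₃..L₅: k=3: 0+110250+42·45·50=204750; k=4: 92610+0+42·49·50=195510 → min 195510.
Length 4: L₁..L₄: k=1: 0+167895+32·41·49=232183; k=2: 55104+92610+32·42·49=213570; k=3: 115584+0+32·45·49=186144 → min 186144 | L₂..L₅: k=2: 0+195510+41·42·50=281610; k=3: 77490+110250+41·45·50=279990; k=4: 167895+0+41·49·50=268345 → min 268345.
Top-level splits: k=1: (L₁..L₁)·(L₂..L₅) → 0+268345+32·41·50 = 333945; k=2: (L₁..L₂)·(L₃..L₅) → 55104+195510+32·42·50 = 317814; k=3: (L₁..L₃)·(L₄..L₅) → 115584+110250+32·45·50 = 297834; k=4: (L₁..L₄)·(L₅..L₅) → 186144+0+32·49·50 = 264544.
Best split is after L₄, i.e. k = 4.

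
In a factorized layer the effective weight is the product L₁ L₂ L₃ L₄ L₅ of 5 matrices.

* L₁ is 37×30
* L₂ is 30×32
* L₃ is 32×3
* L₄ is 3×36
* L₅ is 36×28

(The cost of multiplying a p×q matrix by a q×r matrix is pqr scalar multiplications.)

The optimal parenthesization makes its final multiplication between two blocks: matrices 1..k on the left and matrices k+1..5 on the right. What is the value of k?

3

Adjacent pairs: L₁L₂ = 37·30·32 = 35520; L₂L₃ = 30·32·3 = 2880; L₃L₄ = 32·3·36 = 3456; L₄L₅ = 3·36·28 = 3024.
Length 3: L₁..L₃: k=1: 0+2880+37·30·3=6210; k=2: 35520+0+37·32·3=39072 → min 6210 | L₂..L₄: k=2: 0+3456+30·32·36=38016; k=3: 2880+0+30·3·36=6120 → min 6120 | L₃..L₅: k=3: 0+3024+32·3·28=5712; k=4: 3456+0+32·36·28=35712 → min 5712.
Length 4: L₁..L₄: k=1: 0+6120+37·30·36=46080; k=2: 35520+3456+37·32·36=81600; k=3: 6210+0+37·3·36=10206 → min 10206 | L₂..L₅: k=2: 0+5712+30·32·28=32592; k=3: 2880+3024+30·3·28=8424; k=4: 6120+0+30·36·28=36360 → min 8424.
Top-level splits: k=1: (L₁..L₁)·(L₂..L₅) → 0+8424+37·30·28 = 39504; k=2: (L₁..L₂)·(L₃..L₅) → 35520+5712+37·32·28 = 74384; k=3: (L₁..L₃)·(L₄..L₅) → 6210+3024+37·3·28 = 12342; k=4: (L₁..L₄)·(L₅..L₅) → 10206+0+37·36·28 = 47502.
Best split is after L₃, i.e. k = 3.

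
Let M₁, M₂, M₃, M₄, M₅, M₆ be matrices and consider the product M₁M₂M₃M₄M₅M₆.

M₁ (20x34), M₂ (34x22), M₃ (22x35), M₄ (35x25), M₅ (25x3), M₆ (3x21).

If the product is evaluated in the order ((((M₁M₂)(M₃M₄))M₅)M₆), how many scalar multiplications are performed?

47970

(M₁M₂): 20×34 by 34×22 → 20×22, cost 20·34·22 = 14960
(M₃M₄): 22×35 by 35×25 → 22×25, cost 22·35·25 = 19250
((M₁M₂)(M₃M₄)): 20×22 by 22×25 → 20×25, cost 20·22·25 = 11000; cumulative 45210
(((M₁M₂)(M₃M₄))M₅): 20×25 by 25×3 → 20×3, cost 20·25·3 = 1500; cumulative 46710
((((M₁M₂)(M₃M₄))M₅)M₆): 20×3 by 3×21 → 20×21, cost 20·3·21 = 1260; cumulative 47970
Total: 47970 scalar multiplications.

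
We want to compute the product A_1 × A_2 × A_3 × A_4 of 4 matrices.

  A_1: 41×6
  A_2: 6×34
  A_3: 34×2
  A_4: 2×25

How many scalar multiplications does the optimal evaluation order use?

Adjacent pairs: A_1A_2 = 41·6·34 = 8364; A_2A_3 = 6·34·2 = 408; A_3A_4 = 34·2·25 = 1700.
Length 3: A_1..A_3: k=1: 0+408+41·6·2=900; k=2: 8364+0+41·34·2=11152 → min 900 | A_2..A_4: k=2: 0+1700+6·34·25=6800; k=3: 408+0+6·2·25=708 → min 708.
Length 4: A_1..A_4: k=1: 0+708+41·6·25=6858; k=2: 8364+1700+41·34·25=44914; k=3: 900+0+41·2·25=2950 → min 2950.
Optimal order: ((A_1 × (A_2 × A_3)) × A_4) with cost 2950.

2950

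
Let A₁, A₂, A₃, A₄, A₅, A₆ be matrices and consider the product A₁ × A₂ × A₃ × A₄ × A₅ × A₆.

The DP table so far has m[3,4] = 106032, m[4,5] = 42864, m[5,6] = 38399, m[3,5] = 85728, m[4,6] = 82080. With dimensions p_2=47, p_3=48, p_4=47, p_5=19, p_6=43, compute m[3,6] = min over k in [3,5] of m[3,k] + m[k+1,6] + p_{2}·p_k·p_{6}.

124127

m[3,6] = min over k∈[3,5] of m[3,k]+m[k+1,6]+p_{2}·p_k·p_{6}.
k=3: 0 + 82080 + 47·48·43 = 179088; k=4: 106032 + 38399 + 47·47·43 = 239418; k=5: 85728 + 0 + 47·19·43 = 124127.
Minimum: 124127 at k=5.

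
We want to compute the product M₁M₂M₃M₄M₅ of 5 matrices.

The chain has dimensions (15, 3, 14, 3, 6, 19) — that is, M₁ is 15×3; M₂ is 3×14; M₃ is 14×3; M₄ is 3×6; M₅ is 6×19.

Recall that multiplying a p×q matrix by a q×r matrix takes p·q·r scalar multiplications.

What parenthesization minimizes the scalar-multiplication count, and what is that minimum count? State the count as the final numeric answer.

1377

Adjacent pairs: M₁M₂ = 15·3·14 = 630; M₂M₃ = 3·14·3 = 126; M₃M₄ = 14·3·6 = 252; M₄M₅ = 3·6·19 = 342.
Length 3: M₁..M₃: k=1: 0+126+15·3·3=261; k=2: 630+0+15·14·3=1260 → min 261 | M₂..M₄: k=2: 0+252+3·14·6=504; k=3: 126+0+3·3·6=180 → min 180 | M₃..M₅: k=3: 0+342+14·3·19=1140; k=4: 252+0+14·6·19=1848 → min 1140.
Length 4: M₁..M₄: k=1: 0+180+15·3·6=450; k=2: 630+252+15·14·6=2142; k=3: 261+0+15·3·6=531 → min 450 | M₂..M₅: k=2: 0+1140+3·14·19=1938; k=3: 126+342+3·3·19=639; k=4: 180+0+3·6·19=522 → min 522.
Length 5: M₁..M₅: k=1: 0+522+15·3·19=1377; k=2: 630+1140+15·14·19=5760; k=3: 261+342+15·3·19=1458; k=4: 450+0+15·6·19=2160 → min 1377.
Optimal parenthesization: (M₁(((M₂M₃)M₄)M₅)) with cost 1377.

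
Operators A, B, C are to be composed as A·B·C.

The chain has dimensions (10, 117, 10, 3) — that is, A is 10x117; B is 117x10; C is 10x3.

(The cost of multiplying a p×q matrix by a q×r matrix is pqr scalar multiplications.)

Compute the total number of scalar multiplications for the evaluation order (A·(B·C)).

(B·C): 117×10 by 10×3 → 117×3, cost 117·10·3 = 3510
(A·(B·C)): 10×117 by 117×3 → 10×3, cost 10·117·3 = 3510; cumulative 7020
Total: 7020 scalar multiplications.

7020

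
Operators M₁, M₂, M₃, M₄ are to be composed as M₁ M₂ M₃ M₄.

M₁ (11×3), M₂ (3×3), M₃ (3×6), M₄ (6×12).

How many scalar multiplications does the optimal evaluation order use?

666

Adjacent pairs: M₁M₂ = 11·3·3 = 99; M₂M₃ = 3·3·6 = 54; M₃M₄ = 3·6·12 = 216.
Length 3: M₁..M₃: k=1: 0+54+11·3·6=252; k=2: 99+0+11·3·6=297 → min 252 | M₂..M₄: k=2: 0+216+3·3·12=324; k=3: 54+0+3·6·12=270 → min 270.
Length 4: M₁..M₄: k=1: 0+270+11·3·12=666; k=2: 99+216+11·3·12=711; k=3: 252+0+11·6·12=1044 → min 666.
Optimal order: (M₁ ((M₂ M₃) M₄)) with cost 666.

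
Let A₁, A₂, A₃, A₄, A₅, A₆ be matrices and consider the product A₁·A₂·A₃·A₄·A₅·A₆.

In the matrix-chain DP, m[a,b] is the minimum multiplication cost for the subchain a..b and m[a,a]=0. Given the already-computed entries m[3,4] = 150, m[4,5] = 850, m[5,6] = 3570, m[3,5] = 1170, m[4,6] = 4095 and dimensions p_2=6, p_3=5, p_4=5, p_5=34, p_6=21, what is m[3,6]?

m[3,6] = min over k∈[3,5] of m[3,k]+m[k+1,6]+p_{2}·p_k·p_{6}.
k=3: 0 + 4095 + 6·5·21 = 4725; k=4: 150 + 3570 + 6·5·21 = 4350; k=5: 1170 + 0 + 6·34·21 = 5454.
Minimum: 4350 at k=4.

4350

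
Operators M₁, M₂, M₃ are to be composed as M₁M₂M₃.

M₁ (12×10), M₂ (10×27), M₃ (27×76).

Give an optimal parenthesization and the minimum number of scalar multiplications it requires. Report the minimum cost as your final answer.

(M₁(M₂M₃)): cost 29640.
((M₁M₂)M₃): cost 27864.
Optimal: ((M₁M₂)M₃) with cost 27864.

27864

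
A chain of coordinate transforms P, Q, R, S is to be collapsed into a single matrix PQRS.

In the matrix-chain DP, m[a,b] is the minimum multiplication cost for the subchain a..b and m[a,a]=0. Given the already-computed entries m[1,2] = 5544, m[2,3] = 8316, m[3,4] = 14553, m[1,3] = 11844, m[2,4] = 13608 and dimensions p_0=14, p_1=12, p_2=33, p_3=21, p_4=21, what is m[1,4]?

m[1,4] = min over k∈[1,3] of m[1,k]+m[k+1,4]+p_{0}·p_k·p_{4}.
k=1: 0 + 13608 + 14·12·21 = 17136; k=2: 5544 + 14553 + 14·33·21 = 29799; k=3: 11844 + 0 + 14·21·21 = 18018.
Minimum: 17136 at k=1.

17136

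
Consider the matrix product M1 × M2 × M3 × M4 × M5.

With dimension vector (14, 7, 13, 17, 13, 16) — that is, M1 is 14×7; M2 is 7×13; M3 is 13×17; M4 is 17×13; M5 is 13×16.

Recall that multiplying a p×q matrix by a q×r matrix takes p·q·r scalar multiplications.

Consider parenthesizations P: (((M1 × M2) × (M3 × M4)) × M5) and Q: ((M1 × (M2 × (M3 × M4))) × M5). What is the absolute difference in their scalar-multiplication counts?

1183

Order P = (((M1 × M2) × (M3 × M4)) × M5): (M1 × M2): 14×7 by 7×13 → 14×13, cost 14·7·13 = 1274; (M3 × M4): 13×17 by 17×13 → 13×13, cost 13·17·13 = 2873; ((M1 × M2) × (M3 × M4)): 14×13 by 13×13 → 14×13, cost 14·13·13 = 2366; cumulative 6513; (((M1 × M2) × (M3 × M4)) × M5): 14×13 by 13×16 → 14×16, cost 14·13·16 = 2912; cumulative 9425. Total 9425.
Order Q = ((M1 × (M2 × (M3 × M4))) × M5): (M3 × M4): 13×17 by 17×13 → 13×13, cost 13·17·13 = 2873; (M2 × (M3 × M4)): 7×13 by 13×13 → 7×13, cost 7·13·13 = 1183; cumulative 4056; (M1 × (M2 × (M3 × M4))): 14×7 by 7×13 → 14×13, cost 14·7·13 = 1274; cumulative 5330; ((M1 × (M2 × (M3 × M4))) × M5): 14×13 by 13×16 → 14×16, cost 14·13·16 = 2912; cumulative 8242. Total 8242.
Difference: |9425 − 8242| = 1183.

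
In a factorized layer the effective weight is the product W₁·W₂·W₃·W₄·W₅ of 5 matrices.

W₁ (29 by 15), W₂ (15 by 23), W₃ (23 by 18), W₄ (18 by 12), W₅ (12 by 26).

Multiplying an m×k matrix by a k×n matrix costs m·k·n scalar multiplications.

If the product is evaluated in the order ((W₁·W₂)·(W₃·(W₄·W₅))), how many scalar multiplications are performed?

43727

(W₁·W₂): 29×15 by 15×23 → 29×23, cost 29·15·23 = 10005
(W₄·W₅): 18×12 by 12×26 → 18×26, cost 18·12·26 = 5616
(W₃·(W₄·W₅)): 23×18 by 18×26 → 23×26, cost 23·18·26 = 10764; cumulative 16380
((W₁·W₂)·(W₃·(W₄·W₅))): 29×23 by 23×26 → 29×26, cost 29·23·26 = 17342; cumulative 43727
Total: 43727 scalar multiplications.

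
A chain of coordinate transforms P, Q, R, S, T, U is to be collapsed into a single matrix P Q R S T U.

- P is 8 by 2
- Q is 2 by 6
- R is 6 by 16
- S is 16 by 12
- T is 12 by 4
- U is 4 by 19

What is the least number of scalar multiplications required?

Adjacent pairs: PQ = 8·2·6 = 96; QR = 2·6·16 = 192; RS = 6·16·12 = 1152; ST = 16·12·4 = 768; TU = 12·4·19 = 912.
Length 3: P..R: k=1: 0+192+8·2·16=448; k=2: 96+0+8·6·16=864 → min 448 | Q..S: k=2: 0+1152+2·6·12=1296; k=3: 192+0+2·16·12=576 → min 576 | R..T: k=3: 0+768+6·16·4=1152; k=4: 1152+0+6·12·4=1440 → min 1152 | S..U: k=4: 0+912+16·12·19=4560; k=5: 768+0+16·4·19=1984 → min 1984.
Length 4: P..S: k=1: 0+576+8·2·12=768; k=2: 96+1152+8·6·12=1824; k=3: 448+0+8·16·12=1984 → min 768 | Q..T: k=2: 0+1152+2·6·4=1200; k=3: 192+768+2·16·4=1088; k=4: 576+0+2·12·4=672 → min 672 | R..U: k=3: 0+1984+6·16·19=3808; k=4: 1152+912+6·12·19=3432; k=5: 1152+0+6·4·19=1608 → min 1608.
Length 5: P..T: k=1: 0+672+8·2·4=736; k=2: 96+1152+8·6·4=1440; k=3: 448+768+8·16·4=1728; k=4: 768+0+8·12·4=1152 → min 736 | Q..U: k=2: 0+1608+2·6·19=1836; k=3: 192+1984+2·16·19=2784; k=4: 576+912+2·12·19=1944; k=5: 672+0+2·4·19=824 → min 824.
Length 6: P..U: k=1: 0+824+8·2·19=1128; k=2: 96+1608+8·6·19=2616; k=3: 448+1984+8·16·19=4864; k=4: 768+912+8·12·19=3504; k=5: 736+0+8·4·19=1344 → min 1128.
Optimal order: (P ((((Q R) S) T) U)) with cost 1128.

1128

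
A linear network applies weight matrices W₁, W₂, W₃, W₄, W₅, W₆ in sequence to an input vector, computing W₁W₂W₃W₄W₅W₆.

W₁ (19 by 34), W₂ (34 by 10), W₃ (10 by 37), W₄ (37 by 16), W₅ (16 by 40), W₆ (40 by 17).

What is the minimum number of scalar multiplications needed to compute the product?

28810

Adjacent pairs: W₁W₂ = 19·34·10 = 6460; W₂W₃ = 34·10·37 = 12580; W₃W₄ = 10·37·16 = 5920; W₄W₅ = 37·16·40 = 23680; W₅W₆ = 16·40·17 = 10880.
Length 3: W₁..W₃: k=1: 0+12580+19·34·37=36482; k=2: 6460+0+19·10·37=13490 → min 13490 | W₂..W₄: k=2: 0+5920+34·10·16=11360; k=3: 12580+0+34·37·16=32708 → min 11360 | W₃..W₅: k=3: 0+23680+10·37·40=38480; k=4: 5920+0+10·16·40=12320 → min 12320 | W₄..W₆: k=4: 0+10880+37·16·17=20944; k=5: 23680+0+37·40·17=48840 → min 20944.
Length 4: W₁..W₄: k=1: 0+11360+19·34·16=21696; k=2: 6460+5920+19·10·16=15420; k=3: 13490+0+19·37·16=24738 → min 15420 | W₂..W₅: k=2: 0+12320+34·10·40=25920; k=3: 12580+23680+34·37·40=86580; k=4: 11360+0+34·16·40=33120 → min 25920 | W₃..W₆: k=3: 0+20944+10·37·17=27234; k=4: 5920+10880+10·16·17=19520; k=5: 12320+0+10·40·17=19120 → min 19120.
Length 5: W₁..W₅: k=1: 0+25920+19·34·40=51760; k=2: 6460+12320+19·10·40=26380; k=3: 13490+23680+19·37·40=65290; k=4: 15420+0+19·16·40=27580 → min 26380 | W₂..W₆: k=2: 0+19120+34·10·17=24900; k=3: 12580+20944+34·37·17=54910; k=4: 11360+10880+34·16·17=31488; k=5: 25920+0+34·40·17=49040 → min 24900.
Length 6: W₁..W₆: k=1: 0+24900+19·34·17=35882; k=2: 6460+19120+19·10·17=28810; k=3: 13490+20944+19·37·17=46385; k=4: 15420+10880+19·16·17=31468; k=5: 26380+0+19·40·17=39300 → min 28810.
Optimal order: ((W₁W₂)(((W₃W₄)W₅)W₆)) with cost 28810.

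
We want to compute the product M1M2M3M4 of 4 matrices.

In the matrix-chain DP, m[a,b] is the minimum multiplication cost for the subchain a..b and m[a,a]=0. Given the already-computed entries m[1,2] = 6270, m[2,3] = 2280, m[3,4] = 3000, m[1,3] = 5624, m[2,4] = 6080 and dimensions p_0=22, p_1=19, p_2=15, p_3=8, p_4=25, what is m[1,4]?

m[1,4] = min over k∈[1,3] of m[1,k]+m[k+1,4]+p_{0}·p_k·p_{4}.
k=1: 0 + 6080 + 22·19·25 = 16530; k=2: 6270 + 3000 + 22·15·25 = 17520; k=3: 5624 + 0 + 22·8·25 = 10024.
Minimum: 10024 at k=3.

10024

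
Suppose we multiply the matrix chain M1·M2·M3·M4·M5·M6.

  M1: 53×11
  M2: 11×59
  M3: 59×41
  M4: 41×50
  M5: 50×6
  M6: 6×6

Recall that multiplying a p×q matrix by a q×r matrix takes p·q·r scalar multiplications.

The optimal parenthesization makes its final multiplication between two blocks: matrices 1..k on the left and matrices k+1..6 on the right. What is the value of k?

1

Adjacent pairs: M1M2 = 53·11·59 = 34397; M2M3 = 11·59·41 = 26609; M3M4 = 59·41·50 = 120950; M4M5 = 41·50·6 = 12300; M5M6 = 50·6·6 = 1800.
Length 3: M1..M3: k=1: 0+26609+53·11·41=50512; k=2: 34397+0+53·59·41=162604 → min 50512 | M2..M4: k=2: 0+120950+11·59·50=153400; k=3: 26609+0+11·41·50=49159 → min 49159 | M3..M5: k=3: 0+12300+59·41·6=26814; k=4: 120950+0+59·50·6=138650 → min 26814 | M4..M6: k=4: 0+1800+41·50·6=14100; k=5: 12300+0+41·6·6=13776 → min 13776.
Length 4: M1..M4: k=1: 0+49159+53·11·50=78309; k=2: 34397+120950+53·59·50=311697; k=3: 50512+0+53·41·50=159162 → min 78309 | M2..M5: k=2: 0+26814+11·59·6=30708; k=3: 26609+12300+11·41·6=41615; k=4: 49159+0+11·50·6=52459 → min 30708 | M3..M6: k=3: 0+13776+59·41·6=28290; k=4: 120950+1800+59·50·6=140450; k=5: 26814+0+59·6·6=28938 → min 28290.
Length 5: M1..M5: k=1: 0+30708+53·11·6=34206; k=2: 34397+26814+53·59·6=79973; k=3: 50512+12300+53·41·6=75850; k=4: 78309+0+53·50·6=94209 → min 34206 | M2..M6: k=2: 0+28290+11·59·6=32184; k=3: 26609+13776+11·41·6=43091; k=4: 49159+1800+11·50·6=54259; k=5: 30708+0+11·6·6=31104 → min 31104.
Top-level splits: k=1: (M1..M1)·(M2..M6) → 0+31104+53·11·6 = 34602; k=2: (M1..M2)·(M3..M6) → 34397+28290+53·59·6 = 81449; k=3: (M1..M3)·(M4..M6) → 50512+13776+53·41·6 = 77326; k=4: (M1..M4)·(M5..M6) → 78309+1800+53·50·6 = 96009; k=5: (M1..M5)·(M6..M6) → 34206+0+53·6·6 = 36114.
Best split is after M1, i.e. k = 1.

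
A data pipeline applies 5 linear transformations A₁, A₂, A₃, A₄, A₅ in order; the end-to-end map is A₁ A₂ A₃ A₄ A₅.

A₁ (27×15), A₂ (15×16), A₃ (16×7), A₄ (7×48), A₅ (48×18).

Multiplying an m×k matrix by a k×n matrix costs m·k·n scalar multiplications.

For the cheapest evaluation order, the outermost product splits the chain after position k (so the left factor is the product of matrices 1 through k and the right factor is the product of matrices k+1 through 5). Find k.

Adjacent pairs: A₁A₂ = 27·15·16 = 6480; A₂A₃ = 15·16·7 = 1680; A₃A₄ = 16·7·48 = 5376; A₄A₅ = 7·48·18 = 6048.
Length 3: A₁..A₃: k=1: 0+1680+27·15·7=4515; k=2: 6480+0+27·16·7=9504 → min 4515 | A₂..A₄: k=2: 0+5376+15·16·48=16896; k=3: 1680+0+15·7·48=6720 → min 6720 | A₃..A₅: k=3: 0+6048+16·7·18=8064; k=4: 5376+0+16·48·18=19200 → min 8064.
Length 4: A₁..A₄: k=1: 0+6720+27·15·48=26160; k=2: 6480+5376+27·16·48=32592; k=3: 4515+0+27·7·48=13587 → min 13587 | A₂..A₅: k=2: 0+8064+15·16·18=12384; k=3: 1680+6048+15·7·18=9618; k=4: 6720+0+15·48·18=19680 → min 9618.
Top-level splits: k=1: (A₁..A₁)·(A₂..A₅) → 0+9618+27·15·18 = 16908; k=2: (A₁..A₂)·(A₃..A₅) → 6480+8064+27·16·18 = 22320; k=3: (A₁..A₃)·(A₄..A₅) → 4515+6048+27·7·18 = 13965; k=4: (A₁..A₄)·(A₅..A₅) → 13587+0+27·48·18 = 36915.
Best split is after A₃, i.e. k = 3.

3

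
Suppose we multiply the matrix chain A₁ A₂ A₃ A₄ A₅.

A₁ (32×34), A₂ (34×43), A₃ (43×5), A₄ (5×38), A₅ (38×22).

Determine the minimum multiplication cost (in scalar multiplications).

20450

Adjacent pairs: A₁A₂ = 32·34·43 = 46784; A₂A₃ = 34·43·5 = 7310; A₃A₄ = 43·5·38 = 8170; A₄A₅ = 5·38·22 = 4180.
Length 3: A₁..A₃: k=1: 0+7310+32·34·5=12750; k=2: 46784+0+32·43·5=53664 → min 12750 | A₂..A₄: k=2: 0+8170+34·43·38=63726; k=3: 7310+0+34·5·38=13770 → min 13770 | A₃..A₅: k=3: 0+4180+43·5·22=8910; k=4: 8170+0+43·38·22=44118 → min 8910.
Length 4: A₁..A₄: k=1: 0+13770+32·34·38=55114; k=2: 46784+8170+32·43·38=107242; k=3: 12750+0+32·5·38=18830 → min 18830 | A₂..A₅: k=2: 0+8910+34·43·22=41074; k=3: 7310+4180+34·5·22=15230; k=4: 13770+0+34·38·22=42194 → min 15230.
Length 5: A₁..A₅: k=1: 0+15230+32·34·22=39166; k=2: 46784+8910+32·43·22=85966; k=3: 12750+4180+32·5·22=20450; k=4: 18830+0+32·38·22=45582 → min 20450.
Optimal order: ((A₁ (A₂ A₃)) (A₄ A₅)) with cost 20450.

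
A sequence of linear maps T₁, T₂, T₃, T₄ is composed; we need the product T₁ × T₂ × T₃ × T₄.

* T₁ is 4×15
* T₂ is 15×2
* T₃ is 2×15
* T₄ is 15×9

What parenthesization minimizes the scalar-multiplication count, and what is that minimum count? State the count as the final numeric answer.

Adjacent pairs: T₁T₂ = 4·15·2 = 120; T₂T₃ = 15·2·15 = 450; T₃T₄ = 2·15·9 = 270.
Length 3: T₁..T₃: k=1: 0+450+4·15·15=1350; k=2: 120+0+4·2·15=240 → min 240 | T₂..T₄: k=2: 0+270+15·2·9=540; k=3: 450+0+15·15·9=2475 → min 540.
Length 4: T₁..T₄: k=1: 0+540+4·15·9=1080; k=2: 120+270+4·2·9=462; k=3: 240+0+4·15·9=780 → min 462.
Optimal parenthesization: ((T₁ × T₂) × (T₃ × T₄)) with cost 462.

462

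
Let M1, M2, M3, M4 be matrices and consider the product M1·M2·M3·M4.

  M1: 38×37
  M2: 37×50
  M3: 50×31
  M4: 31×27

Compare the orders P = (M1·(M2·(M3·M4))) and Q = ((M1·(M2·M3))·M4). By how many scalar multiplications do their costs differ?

Order P = (M1·(M2·(M3·M4))): (M3·M4): 50×31 by 31×27 → 50×27, cost 50·31·27 = 41850; (M2·(M3·M4)): 37×50 by 50×27 → 37×27, cost 37·50·27 = 49950; cumulative 91800; (M1·(M2·(M3·M4))): 38×37 by 37×27 → 38×27, cost 38·37·27 = 37962; cumulative 129762. Total 129762.
Order Q = ((M1·(M2·M3))·M4): (M2·M3): 37×50 by 50×31 → 37×31, cost 37·50·31 = 57350; (M1·(M2·M3)): 38×37 by 37×31 → 38×31, cost 38·37·31 = 43586; cumulative 100936; ((M1·(M2·M3))·M4): 38×31 by 31×27 → 38×27, cost 38·31·27 = 31806; cumulative 132742. Total 132742.
Difference: |129762 − 132742| = 2980.

2980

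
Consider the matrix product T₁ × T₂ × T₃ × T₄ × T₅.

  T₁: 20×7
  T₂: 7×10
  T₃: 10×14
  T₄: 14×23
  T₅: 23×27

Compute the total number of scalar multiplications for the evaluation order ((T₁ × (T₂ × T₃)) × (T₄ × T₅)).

(T₂ × T₃): 7×10 by 10×14 → 7×14, cost 7·10·14 = 980
(T₁ × (T₂ × T₃)): 20×7 by 7×14 → 20×14, cost 20·7·14 = 1960; cumulative 2940
(T₄ × T₅): 14×23 by 23×27 → 14×27, cost 14·23·27 = 8694
((T₁ × (T₂ × T₃)) × (T₄ × T₅)): 20×14 by 14×27 → 20×27, cost 20·14·27 = 7560; cumulative 19194
Total: 19194 scalar multiplications.

19194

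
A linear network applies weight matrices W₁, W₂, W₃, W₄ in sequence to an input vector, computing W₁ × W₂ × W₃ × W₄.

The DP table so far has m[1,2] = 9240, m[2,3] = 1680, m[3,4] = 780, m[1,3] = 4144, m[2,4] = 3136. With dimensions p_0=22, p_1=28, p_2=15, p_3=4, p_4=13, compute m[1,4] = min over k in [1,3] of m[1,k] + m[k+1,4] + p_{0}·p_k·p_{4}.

m[1,4] = min over k∈[1,3] of m[1,k]+m[k+1,4]+p_{0}·p_k·p_{4}.
k=1: 0 + 3136 + 22·28·13 = 11144; k=2: 9240 + 780 + 22·15·13 = 14310; k=3: 4144 + 0 + 22·4·13 = 5288.
Minimum: 5288 at k=3.

5288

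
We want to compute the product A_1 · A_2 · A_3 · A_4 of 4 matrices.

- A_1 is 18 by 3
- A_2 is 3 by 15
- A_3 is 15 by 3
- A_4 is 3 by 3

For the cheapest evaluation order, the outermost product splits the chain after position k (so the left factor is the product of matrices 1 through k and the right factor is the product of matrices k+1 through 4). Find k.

Adjacent pairs: A_1A_2 = 18·3·15 = 810; A_2A_3 = 3·15·3 = 135; A_3A_4 = 15·3·3 = 135.
Length 3: A_1..A_3: k=1: 0+135+18·3·3=297; k=2: 810+0+18·15·3=1620 → min 297 | A_2..A_4: k=2: 0+135+3·15·3=270; k=3: 135+0+3·3·3=162 → min 162.
Top-level splits: k=1: (A_1..A_1)·(A_2..A_4) → 0+162+18·3·3 = 324; k=2: (A_1..A_2)·(A_3..A_4) → 810+135+18·15·3 = 1755; k=3: (A_1..A_3)·(A_4..A_4) → 297+0+18·3·3 = 459.
Best split is after A_1, i.e. k = 1.

1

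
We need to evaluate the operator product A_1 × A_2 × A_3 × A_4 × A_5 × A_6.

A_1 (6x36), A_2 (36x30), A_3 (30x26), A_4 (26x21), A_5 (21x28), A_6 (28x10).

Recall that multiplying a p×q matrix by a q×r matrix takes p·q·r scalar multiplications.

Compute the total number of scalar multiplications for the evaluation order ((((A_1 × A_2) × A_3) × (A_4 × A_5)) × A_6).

(A_1 × A_2): 6×36 by 36×30 → 6×30, cost 6·36·30 = 6480
((A_1 × A_2) × A_3): 6×30 by 30×26 → 6×26, cost 6·30·26 = 4680; cumulative 11160
(A_4 × A_5): 26×21 by 21×28 → 26×28, cost 26·21·28 = 15288
(((A_1 × A_2) × A_3) × (A_4 × A_5)): 6×26 by 26×28 → 6×28, cost 6·26·28 = 4368; cumulative 30816
((((A_1 × A_2) × A_3) × (A_4 × A_5)) × A_6): 6×28 by 28×10 → 6×10, cost 6·28·10 = 1680; cumulative 32496
Total: 32496 scalar multiplications.

32496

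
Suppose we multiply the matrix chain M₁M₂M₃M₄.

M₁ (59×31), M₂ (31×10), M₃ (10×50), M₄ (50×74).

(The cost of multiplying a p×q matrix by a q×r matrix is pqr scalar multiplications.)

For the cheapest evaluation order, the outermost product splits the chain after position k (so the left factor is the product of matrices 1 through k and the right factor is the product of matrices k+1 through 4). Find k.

2

Adjacent pairs: M₁M₂ = 59·31·10 = 18290; M₂M₃ = 31·10·50 = 15500; M₃M₄ = 10·50·74 = 37000.
Length 3: M₁..M₃: k=1: 0+15500+59·31·50=106950; k=2: 18290+0+59·10·50=47790 → min 47790 | M₂..M₄: k=2: 0+37000+31·10·74=59940; k=3: 15500+0+31·50·74=130200 → min 59940.
Top-level splits: k=1: (M₁..M₁)·(M₂..M₄) → 0+59940+59·31·74 = 195286; k=2: (M₁..M₂)·(M₃..M₄) → 18290+37000+59·10·74 = 98950; k=3: (M₁..M₃)·(M₄..M₄) → 47790+0+59·50·74 = 266090.
Best split is after M₂, i.e. k = 2.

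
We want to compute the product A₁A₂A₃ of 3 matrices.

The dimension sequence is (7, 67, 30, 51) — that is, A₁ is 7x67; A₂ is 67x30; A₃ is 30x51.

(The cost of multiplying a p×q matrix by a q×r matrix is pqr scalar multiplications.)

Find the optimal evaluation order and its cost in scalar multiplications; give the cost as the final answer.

24780

(A₁(A₂A₃)): cost 126429.
((A₁A₂)A₃): cost 24780.
Optimal: ((A₁A₂)A₃) with cost 24780.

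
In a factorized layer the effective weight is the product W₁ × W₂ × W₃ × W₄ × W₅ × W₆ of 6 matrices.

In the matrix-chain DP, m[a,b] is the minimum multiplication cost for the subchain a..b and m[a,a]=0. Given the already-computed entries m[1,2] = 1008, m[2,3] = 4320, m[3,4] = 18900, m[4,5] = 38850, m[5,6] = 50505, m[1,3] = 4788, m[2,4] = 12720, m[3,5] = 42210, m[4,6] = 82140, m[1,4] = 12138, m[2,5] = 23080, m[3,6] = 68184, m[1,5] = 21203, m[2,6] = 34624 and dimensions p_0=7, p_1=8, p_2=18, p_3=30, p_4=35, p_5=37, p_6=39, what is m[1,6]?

m[1,6] = min over k∈[1,5] of m[1,k]+m[k+1,6]+p_{0}·p_k·p_{6}.
k=1: 0 + 34624 + 7·8·39 = 36808; k=2: 1008 + 68184 + 7·18·39 = 74106; k=3: 4788 + 82140 + 7·30·39 = 95118; k=4: 12138 + 50505 + 7·35·39 = 72198; k=5: 21203 + 0 + 7·37·39 = 31304.
Minimum: 31304 at k=5.

31304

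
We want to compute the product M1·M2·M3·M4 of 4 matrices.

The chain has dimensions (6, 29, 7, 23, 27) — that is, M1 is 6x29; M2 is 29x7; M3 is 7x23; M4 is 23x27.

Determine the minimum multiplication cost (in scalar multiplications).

5910

Adjacent pairs: M1M2 = 6·29·7 = 1218; M2M3 = 29·7·23 = 4669; M3M4 = 7·23·27 = 4347.
Length 3: M1..M3: k=1: 0+4669+6·29·23=8671; k=2: 1218+0+6·7·23=2184 → min 2184 | M2..M4: k=2: 0+4347+29·7·27=9828; k=3: 4669+0+29·23·27=22678 → min 9828.
Length 4: M1..M4: k=1: 0+9828+6·29·27=14526; k=2: 1218+4347+6·7·27=6699; k=3: 2184+0+6·23·27=5910 → min 5910.
Optimal order: (((M1·M2)·M3)·M4) with cost 5910.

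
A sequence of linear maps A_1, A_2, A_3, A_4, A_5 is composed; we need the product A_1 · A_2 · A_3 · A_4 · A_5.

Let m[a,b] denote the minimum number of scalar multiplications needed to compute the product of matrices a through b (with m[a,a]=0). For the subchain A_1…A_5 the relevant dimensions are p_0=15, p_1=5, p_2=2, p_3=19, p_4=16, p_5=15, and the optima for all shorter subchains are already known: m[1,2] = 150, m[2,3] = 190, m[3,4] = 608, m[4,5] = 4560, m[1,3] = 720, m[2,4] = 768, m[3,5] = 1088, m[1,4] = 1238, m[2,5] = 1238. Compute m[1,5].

m[1,5] = min over k∈[1,4] of m[1,k]+m[k+1,5]+p_{0}·p_k·p_{5}.
k=1: 0 + 1238 + 15·5·15 = 2363; k=2: 150 + 1088 + 15·2·15 = 1688; k=3: 720 + 4560 + 15·19·15 = 9555; k=4: 1238 + 0 + 15·16·15 = 4838.
Minimum: 1688 at k=2.

1688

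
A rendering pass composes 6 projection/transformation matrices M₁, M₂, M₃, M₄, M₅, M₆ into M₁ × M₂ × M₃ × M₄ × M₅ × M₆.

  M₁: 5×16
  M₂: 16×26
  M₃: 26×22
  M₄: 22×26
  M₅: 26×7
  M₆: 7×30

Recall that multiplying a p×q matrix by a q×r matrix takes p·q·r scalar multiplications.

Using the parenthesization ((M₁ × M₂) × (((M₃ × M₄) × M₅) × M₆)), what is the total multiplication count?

(M₁ × M₂): 5×16 by 16×26 → 5×26, cost 5·16·26 = 2080
(M₃ × M₄): 26×22 by 22×26 → 26×26, cost 26·22·26 = 14872
((M₃ × M₄) × M₅): 26×26 by 26×7 → 26×7, cost 26·26·7 = 4732; cumulative 19604
(((M₃ × M₄) × M₅) × M₆): 26×7 by 7×30 → 26×30, cost 26·7·30 = 5460; cumulative 25064
((M₁ × M₂) × (((M₃ × M₄) × M₅) × M₆)): 5×26 by 26×30 → 5×30, cost 5·26·30 = 3900; cumulative 31044
Total: 31044 scalar multiplications.

31044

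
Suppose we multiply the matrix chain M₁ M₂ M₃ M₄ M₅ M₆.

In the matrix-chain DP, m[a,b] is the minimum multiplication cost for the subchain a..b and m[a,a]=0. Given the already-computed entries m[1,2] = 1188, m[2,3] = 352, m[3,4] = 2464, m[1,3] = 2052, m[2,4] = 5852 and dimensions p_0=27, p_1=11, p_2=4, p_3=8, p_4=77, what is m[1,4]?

11968

m[1,4] = min over k∈[1,3] of m[1,k]+m[k+1,4]+p_{0}·p_k·p_{4}.
k=1: 0 + 5852 + 27·11·77 = 28721; k=2: 1188 + 2464 + 27·4·77 = 11968; k=3: 2052 + 0 + 27·8·77 = 18684.
Minimum: 11968 at k=2.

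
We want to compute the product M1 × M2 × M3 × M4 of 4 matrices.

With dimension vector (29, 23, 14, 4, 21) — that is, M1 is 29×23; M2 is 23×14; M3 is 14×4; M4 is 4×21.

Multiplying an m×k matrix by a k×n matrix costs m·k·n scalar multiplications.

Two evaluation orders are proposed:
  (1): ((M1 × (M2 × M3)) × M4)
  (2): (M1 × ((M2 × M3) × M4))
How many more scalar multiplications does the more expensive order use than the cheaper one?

10835

Order (1) = ((M1 × (M2 × M3)) × M4): (M2 × M3): 23×14 by 14×4 → 23×4, cost 23·14·4 = 1288; (M1 × (M2 × M3)): 29×23 by 23×4 → 29×4, cost 29·23·4 = 2668; cumulative 3956; ((M1 × (M2 × M3)) × M4): 29×4 by 4×21 → 29×21, cost 29·4·21 = 2436; cumulative 6392. Total 6392.
Order (2) = (M1 × ((M2 × M3) × M4)): (M2 × M3): 23×14 by 14×4 → 23×4, cost 23·14·4 = 1288; ((M2 × M3) × M4): 23×4 by 4×21 → 23×21, cost 23·4·21 = 1932; cumulative 3220; (M1 × ((M2 × M3) × M4)): 29×23 by 23×21 → 29×21, cost 29·23·21 = 14007; cumulative 17227. Total 17227.
Difference: |6392 − 17227| = 10835.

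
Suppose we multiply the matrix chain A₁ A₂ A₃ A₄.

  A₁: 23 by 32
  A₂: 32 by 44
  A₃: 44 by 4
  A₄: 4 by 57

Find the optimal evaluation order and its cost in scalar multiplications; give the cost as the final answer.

13820

Adjacent pairs: A₁A₂ = 23·32·44 = 32384; A₂A₃ = 32·44·4 = 5632; A₃A₄ = 44·4·57 = 10032.
Length 3: A₁..A₃: k=1: 0+5632+23·32·4=8576; k=2: 32384+0+23·44·4=36432 → min 8576 | A₂..A₄: k=2: 0+10032+32·44·57=90288; k=3: 5632+0+32·4·57=12928 → min 12928.
Length 4: A₁..A₄: k=1: 0+12928+23·32·57=54880; k=2: 32384+10032+23·44·57=100100; k=3: 8576+0+23·4·57=13820 → min 13820.
Optimal parenthesization: ((A₁ (A₂ A₃)) A₄) with cost 13820.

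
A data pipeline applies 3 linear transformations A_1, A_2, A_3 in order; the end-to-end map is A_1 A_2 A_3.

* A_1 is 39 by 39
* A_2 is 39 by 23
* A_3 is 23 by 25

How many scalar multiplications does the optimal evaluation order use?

Order (A_1 (A_2 A_3)): (A_2 A_3): 39×23 by 23×25 → 39×25, cost 39·23·25 = 22425; (A_1 (A_2 A_3)): 39×39 by 39×25 → 39×25, cost 39·39·25 = 38025; cumulative 60450. Total 60450.
Order ((A_1 A_2) A_3): (A_1 A_2): 39×39 by 39×23 → 39×23, cost 39·39·23 = 34983; ((A_1 A_2) A_3): 39×23 by 23×25 → 39×25, cost 39·23·25 = 22425; cumulative 57408. Total 57408.
Minimum: 57408.

57408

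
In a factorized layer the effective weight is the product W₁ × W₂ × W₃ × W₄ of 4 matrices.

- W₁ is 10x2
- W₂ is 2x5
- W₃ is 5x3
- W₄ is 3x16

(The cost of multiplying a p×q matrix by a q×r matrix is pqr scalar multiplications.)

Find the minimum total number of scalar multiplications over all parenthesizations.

446

Adjacent pairs: W₁W₂ = 10·2·5 = 100; W₂W₃ = 2·5·3 = 30; W₃W₄ = 5·3·16 = 240.
Length 3: W₁..W₃: k=1: 0+30+10·2·3=90; k=2: 100+0+10·5·3=250 → min 90 | W₂..W₄: k=2: 0+240+2·5·16=400; k=3: 30+0+2·3·16=126 → min 126.
Length 4: W₁..W₄: k=1: 0+126+10·2·16=446; k=2: 100+240+10·5·16=1140; k=3: 90+0+10·3·16=570 → min 446.
Optimal order: (W₁ × ((W₂ × W₃) × W₄)) with cost 446.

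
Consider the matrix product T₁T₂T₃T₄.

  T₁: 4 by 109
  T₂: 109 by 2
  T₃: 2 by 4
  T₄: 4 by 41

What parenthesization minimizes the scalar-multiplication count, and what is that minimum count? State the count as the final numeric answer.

1528

Adjacent pairs: T₁T₂ = 4·109·2 = 872; T₂T₃ = 109·2·4 = 872; T₃T₄ = 2·4·41 = 328.
Length 3: T₁..T₃: k=1: 0+872+4·109·4=2616; k=2: 872+0+4·2·4=904 → min 904 | T₂..T₄: k=2: 0+328+109·2·41=9266; k=3: 872+0+109·4·41=18748 → min 9266.
Length 4: T₁..T₄: k=1: 0+9266+4·109·41=27142; k=2: 872+328+4·2·41=1528; k=3: 904+0+4·4·41=1560 → min 1528.
Optimal parenthesization: ((T₁T₂)(T₃T₄)) with cost 1528.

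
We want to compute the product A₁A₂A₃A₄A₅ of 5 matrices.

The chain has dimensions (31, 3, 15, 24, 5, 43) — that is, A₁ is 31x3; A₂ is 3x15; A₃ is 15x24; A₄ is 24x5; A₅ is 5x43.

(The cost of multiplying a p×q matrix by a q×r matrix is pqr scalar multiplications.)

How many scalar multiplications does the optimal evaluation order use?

6084

Adjacent pairs: A₁A₂ = 31·3·15 = 1395; A₂A₃ = 3·15·24 = 1080; A₃A₄ = 15·24·5 = 1800; A₄A₅ = 24·5·43 = 5160.
Length 3: A₁..A₃: k=1: 0+1080+31·3·24=3312; k=2: 1395+0+31·15·24=12555 → min 3312 | A₂..A₄: k=2: 0+1800+3·15·5=2025; k=3: 1080+0+3·24·5=1440 → min 1440 | A₃..A₅: k=3: 0+5160+15·24·43=20640; k=4: 1800+0+15·5·43=5025 → min 5025.
Length 4: A₁..A₄: k=1: 0+1440+31·3·5=1905; k=2: 1395+1800+31·15·5=5520; k=3: 3312+0+31·24·5=7032 → min 1905 | A₂..A₅: k=2: 0+5025+3·15·43=6960; k=3: 1080+5160+3·24·43=9336; k=4: 1440+0+3·5·43=2085 → min 2085.
Length 5: A₁..A₅: k=1: 0+2085+31·3·43=6084; k=2: 1395+5025+31·15·43=26415; k=3: 3312+5160+31·24·43=40464; k=4: 1905+0+31·5·43=8570 → min 6084.
Optimal order: (A₁(((A₂A₃)A₄)A₅)) with cost 6084.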